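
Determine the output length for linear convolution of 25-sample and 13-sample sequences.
Linear/full convolution length: m + n - 1 = 25 + 13 - 1 = 37

37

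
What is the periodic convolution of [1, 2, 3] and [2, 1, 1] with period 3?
Use y[k] = Σ_j f[j]·g[(k-j) mod 3]. y[0] = 1×2 + 2×1 + 3×1 = 7; y[1] = 1×1 + 2×2 + 3×1 = 8; y[2] = 1×1 + 2×1 + 3×2 = 9. Result: [7, 8, 9]

[7, 8, 9]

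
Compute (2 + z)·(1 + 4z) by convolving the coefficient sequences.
Ascending coefficients: a = [2, 1], b = [1, 4]. c[0] = 2×1 = 2; c[1] = 2×4 + 1×1 = 9; c[2] = 1×4 = 4. Result coefficients: [2, 9, 4] → 2 + 9z + 4z^2

2 + 9z + 4z^2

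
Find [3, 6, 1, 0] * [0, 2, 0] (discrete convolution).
y[0] = 3×0 = 0; y[1] = 3×2 + 6×0 = 6; y[2] = 3×0 + 6×2 + 1×0 = 12; y[3] = 6×0 + 1×2 + 0×0 = 2; y[4] = 1×0 + 0×2 = 0; y[5] = 0×0 = 0

[0, 6, 12, 2, 0, 0]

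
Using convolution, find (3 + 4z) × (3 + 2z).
Ascending coefficients: a = [3, 4], b = [3, 2]. c[0] = 3×3 = 9; c[1] = 3×2 + 4×3 = 18; c[2] = 4×2 = 8. Result coefficients: [9, 18, 8] → 9 + 18z + 8z^2

9 + 18z + 8z^2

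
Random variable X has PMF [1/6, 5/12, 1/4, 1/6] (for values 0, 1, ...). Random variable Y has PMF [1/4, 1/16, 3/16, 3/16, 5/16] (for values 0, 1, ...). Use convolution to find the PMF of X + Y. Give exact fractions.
P(X+Y=k) = Σ_i P(X=i)·P(Y=k-i) — a convolution of [1/6, 5/12, 1/4, 1/6] and [1/4, 1/16, 3/16, 3/16, 5/16]. P(X+Y=0) = (1/6)×(1/4) = 1/24; P(X+Y=1) = (1/6)×(1/16) + (5/12)×(1/4) = 1/96 + 5/48 = 11/96; P(X+Y=2) = (1/6)×(3/16) + (5/12)×(1/16) + (1/4)×(1/4) = 1/32 + 5/192 + 1/16 = 23/192; P(X+Y=3) = (1/6)×(3/16) + (5/12)×(3/16) + (1/4)×(1/16) + (1/6)×(1/4) = 1/32 + 5/64 + 1/64 + 1/24 = 1/6; P(X+Y=4) = (1/6)×(5/16) + (5/12)×(3/16) + (1/4)×(3/16) + (1/6)×(1/16) = 5/96 + 5/64 + 3/64 + 1/96 = 3/16; P(X+Y=5) = (5/12)×(5/16) + (1/4)×(3/16) + (1/6)×(3/16) = 25/192 + 3/64 + 1/32 = 5/24; P(X+Y=6) = (1/4)×(5/16) + (1/6)×(3/16) = 5/64 + 1/32 = 7/64; P(X+Y=7) = (1/6)×(5/16) = 5/96. PMF: [1/24, 11/96, 23/192, 1/6, 3/16, 5/24, 7/64, 5/96] (sums to 1 ✓)

[1/24, 11/96, 23/192, 1/6, 3/16, 5/24, 7/64, 5/96]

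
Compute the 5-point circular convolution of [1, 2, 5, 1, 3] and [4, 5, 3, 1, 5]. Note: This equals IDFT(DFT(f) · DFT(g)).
Either evaluate y[k] = Σ_j f[j]·g[(k-j) mod 5] directly, or use IDFT(DFT(f) · DFT(g)). y[0] = 1×4 + 2×5 + 5×1 + 1×3 + 3×5 = 37; y[1] = 1×5 + 2×4 + 5×5 + 1×1 + 3×3 = 48; y[2] = 1×3 + 2×5 + 5×4 + 1×5 + 3×1 = 41; y[3] = 1×1 + 2×3 + 5×5 + 1×4 + 3×5 = 51; y[4] = 1×5 + 2×1 + 5×3 + 1×5 + 3×4 = 39. Result: [37, 48, 41, 51, 39]

[37, 48, 41, 51, 39]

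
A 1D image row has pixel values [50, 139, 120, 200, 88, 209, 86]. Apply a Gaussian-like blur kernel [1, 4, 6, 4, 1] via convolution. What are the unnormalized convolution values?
Convolve image row [50, 139, 120, 200, 88, 209, 86] with kernel [1, 4, 6, 4, 1]: y[0] = 50×1 = 50; y[1] = 50×4 + 139×1 = 339; y[2] = 50×6 + 139×4 + 120×1 = 976; y[3] = 50×4 + 139×6 + 120×4 + 200×1 = 1714; y[4] = 50×1 + 139×4 + 120×6 + 200×4 + 88×1 = 2214; y[5] = 139×1 + 120×4 + 200×6 + 88×4 + 209×1 = 2380; y[6] = 120×1 + 200×4 + 88×6 + 209×4 + 86×1 = 2370; y[7] = 200×1 + 88×4 + 209×6 + 86×4 = 2150; y[8] = 88×1 + 209×4 + 86×6 = 1440; y[9] = 209×1 + 86×4 = 553; y[10] = 86×1 = 86 → [50, 339, 976, 1714, 2214, 2380, 2370, 2150, 1440, 553, 86]. Normalization factor = sum(kernel) = 16.

[50, 339, 976, 1714, 2214, 2380, 2370, 2150, 1440, 553, 86]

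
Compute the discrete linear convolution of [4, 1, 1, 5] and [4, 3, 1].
y[0] = 4×4 = 16; y[1] = 4×3 + 1×4 = 16; y[2] = 4×1 + 1×3 + 1×4 = 11; y[3] = 1×1 + 1×3 + 5×4 = 24; y[4] = 1×1 + 5×3 = 16; y[5] = 5×1 = 5

[16, 16, 11, 24, 16, 5]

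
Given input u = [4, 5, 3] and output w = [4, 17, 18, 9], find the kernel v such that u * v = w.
Output length 4 = len(u) + len(v) - 1 ⇒ len(v) = 2. Solve v forward using v[k] = (w[k] - Σ_{i≥1} u[i]·v[k-i]) / u[0]: v[0] = w[0] / u[0] = 4 / 4 = 1; v[1] = (w[1] - 5×1) / u[0] = (17 - 5×1) / 4 = 3. So v = [1, 3]. Forward-check [4, 5, 3] * [1, 3]: w[0] = 4×1 = 4; w[1] = 4×3 + 5×1 = 17; w[2] = 5×3 + 3×1 = 18; w[3] = 3×3 = 9 → [4, 17, 18, 9] ✓

[1, 3]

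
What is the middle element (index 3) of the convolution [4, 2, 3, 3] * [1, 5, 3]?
Use y[k] = Σ_i a[i]·b[k-i] at k=3. y[3] = 2×3 + 3×5 + 3×1 = 24

24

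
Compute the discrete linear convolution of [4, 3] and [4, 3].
y[0] = 4×4 = 16; y[1] = 4×3 + 3×4 = 24; y[2] = 3×3 = 9

[16, 24, 9]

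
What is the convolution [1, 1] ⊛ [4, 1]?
y[0] = 1×4 = 4; y[1] = 1×1 + 1×4 = 5; y[2] = 1×1 = 1

[4, 5, 1]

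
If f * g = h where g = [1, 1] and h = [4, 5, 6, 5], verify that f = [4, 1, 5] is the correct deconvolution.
Forward-compute [4, 1, 5] * [1, 1]: h[0] = 4×1 = 4; h[1] = 4×1 + 1×1 = 5; h[2] = 1×1 + 5×1 = 6; h[3] = 5×1 = 5 → [4, 5, 6, 5]. Matches given h = [4, 5, 6, 5], so verified.

Verified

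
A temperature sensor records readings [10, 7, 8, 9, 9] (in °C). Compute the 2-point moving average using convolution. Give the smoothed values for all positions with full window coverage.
2-point moving average kernel = [1, 1]. Apply in 'valid' mode (full window coverage): avg[0] = (10 + 7) / 2 = 8.5; avg[1] = (7 + 8) / 2 = 7.5; avg[2] = (8 + 9) / 2 = 8.5; avg[3] = (9 + 9) / 2 = 9.0. Smoothed values: [8.5, 7.5, 8.5, 9.0]

[8.5, 7.5, 8.5, 9.0]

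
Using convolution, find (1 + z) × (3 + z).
Ascending coefficients: a = [1, 1], b = [3, 1]. c[0] = 1×3 = 3; c[1] = 1×1 + 1×3 = 4; c[2] = 1×1 = 1. Result coefficients: [3, 4, 1] → 3 + 4z + z^2

3 + 4z + z^2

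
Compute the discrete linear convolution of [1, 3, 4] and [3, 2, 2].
y[0] = 1×3 = 3; y[1] = 1×2 + 3×3 = 11; y[2] = 1×2 + 3×2 + 4×3 = 20; y[3] = 3×2 + 4×2 = 14; y[4] = 4×2 = 8

[3, 11, 20, 14, 8]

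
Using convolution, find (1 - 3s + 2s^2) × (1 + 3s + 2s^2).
Ascending coefficients: a = [1, -3, 2], b = [1, 3, 2]. c[0] = 1×1 = 1; c[1] = 1×3 + -3×1 = 0; c[2] = 1×2 + -3×3 + 2×1 = -5; c[3] = -3×2 + 2×3 = 0; c[4] = 2×2 = 4. Result coefficients: [1, 0, -5, 0, 4] → 1 - 5s^2 + 4s^4

1 - 5s^2 + 4s^4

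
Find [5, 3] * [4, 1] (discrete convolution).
y[0] = 5×4 = 20; y[1] = 5×1 + 3×4 = 17; y[2] = 3×1 = 3

[20, 17, 3]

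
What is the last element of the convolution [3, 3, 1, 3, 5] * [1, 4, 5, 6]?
Use y[k] = Σ_i a[i]·b[k-i] at k=7. y[7] = 5×6 = 30

30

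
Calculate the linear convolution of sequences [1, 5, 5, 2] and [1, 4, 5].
y[0] = 1×1 = 1; y[1] = 1×4 + 5×1 = 9; y[2] = 1×5 + 5×4 + 5×1 = 30; y[3] = 5×5 + 5×4 + 2×1 = 47; y[4] = 5×5 + 2×4 = 33; y[5] = 2×5 = 10

[1, 9, 30, 47, 33, 10]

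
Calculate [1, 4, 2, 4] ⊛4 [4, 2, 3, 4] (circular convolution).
Use y[k] = Σ_j u[j]·v[(k-j) mod 4]. y[0] = 1×4 + 4×4 + 2×3 + 4×2 = 34; y[1] = 1×2 + 4×4 + 2×4 + 4×3 = 38; y[2] = 1×3 + 4×2 + 2×4 + 4×4 = 35; y[3] = 1×4 + 4×3 + 2×2 + 4×4 = 36. Result: [34, 38, 35, 36]

[34, 38, 35, 36]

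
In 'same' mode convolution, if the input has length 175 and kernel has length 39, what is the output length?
'Same' mode returns an output with the same length as the input: 175

175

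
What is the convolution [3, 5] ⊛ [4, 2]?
y[0] = 3×4 = 12; y[1] = 3×2 + 5×4 = 26; y[2] = 5×2 = 10

[12, 26, 10]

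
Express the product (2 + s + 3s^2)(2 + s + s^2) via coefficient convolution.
Ascending coefficients: a = [2, 1, 3], b = [2, 1, 1]. c[0] = 2×2 = 4; c[1] = 2×1 + 1×2 = 4; c[2] = 2×1 + 1×1 + 3×2 = 9; c[3] = 1×1 + 3×1 = 4; c[4] = 3×1 = 3. Result coefficients: [4, 4, 9, 4, 3] → 4 + 4s + 9s^2 + 4s^3 + 3s^4

4 + 4s + 9s^2 + 4s^3 + 3s^4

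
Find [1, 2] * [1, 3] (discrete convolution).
y[0] = 1×1 = 1; y[1] = 1×3 + 2×1 = 5; y[2] = 2×3 = 6

[1, 5, 6]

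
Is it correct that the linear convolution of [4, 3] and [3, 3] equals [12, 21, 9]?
Recompute linear convolution of [4, 3] and [3, 3]: y[0] = 4×3 = 12; y[1] = 4×3 + 3×3 = 21; y[2] = 3×3 = 9 → [12, 21, 9]. Given [12, 21, 9] matches, so answer: Yes

Yes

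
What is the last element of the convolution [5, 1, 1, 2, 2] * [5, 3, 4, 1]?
Use y[k] = Σ_i a[i]·b[k-i] at k=7. y[7] = 2×1 = 2

2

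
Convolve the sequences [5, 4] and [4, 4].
y[0] = 5×4 = 20; y[1] = 5×4 + 4×4 = 36; y[2] = 4×4 = 16

[20, 36, 16]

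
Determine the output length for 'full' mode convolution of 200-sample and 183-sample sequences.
Linear/full convolution length: m + n - 1 = 200 + 183 - 1 = 382

382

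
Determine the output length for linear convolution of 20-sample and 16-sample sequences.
Linear/full convolution length: m + n - 1 = 20 + 16 - 1 = 35

35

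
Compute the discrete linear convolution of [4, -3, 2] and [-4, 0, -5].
y[0] = 4×-4 = -16; y[1] = 4×0 + -3×-4 = 12; y[2] = 4×-5 + -3×0 + 2×-4 = -28; y[3] = -3×-5 + 2×0 = 15; y[4] = 2×-5 = -10

[-16, 12, -28, 15, -10]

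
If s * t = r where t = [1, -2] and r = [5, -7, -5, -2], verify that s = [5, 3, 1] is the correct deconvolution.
Forward-compute [5, 3, 1] * [1, -2]: r[0] = 5×1 = 5; r[1] = 5×-2 + 3×1 = -7; r[2] = 3×-2 + 1×1 = -5; r[3] = 1×-2 = -2 → [5, -7, -5, -2]. Matches given r = [5, -7, -5, -2], so verified.

Verified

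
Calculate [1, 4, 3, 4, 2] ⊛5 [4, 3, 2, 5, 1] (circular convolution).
Use y[k] = Σ_j a[j]·b[(k-j) mod 5]. y[0] = 1×4 + 4×1 + 3×5 + 4×2 + 2×3 = 37; y[1] = 1×3 + 4×4 + 3×1 + 4×5 + 2×2 = 46; y[2] = 1×2 + 4×3 + 3×4 + 4×1 + 2×5 = 40; y[3] = 1×5 + 4×2 + 3×3 + 4×4 + 2×1 = 40; y[4] = 1×1 + 4×5 + 3×2 + 4×3 + 2×4 = 47. Result: [37, 46, 40, 40, 47]

[37, 46, 40, 40, 47]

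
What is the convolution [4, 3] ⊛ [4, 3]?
y[0] = 4×4 = 16; y[1] = 4×3 + 3×4 = 24; y[2] = 3×3 = 9

[16, 24, 9]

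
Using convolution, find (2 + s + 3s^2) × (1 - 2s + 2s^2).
Ascending coefficients: a = [2, 1, 3], b = [1, -2, 2]. c[0] = 2×1 = 2; c[1] = 2×-2 + 1×1 = -3; c[2] = 2×2 + 1×-2 + 3×1 = 5; c[3] = 1×2 + 3×-2 = -4; c[4] = 3×2 = 6. Result coefficients: [2, -3, 5, -4, 6] → 2 - 3s + 5s^2 - 4s^3 + 6s^4

2 - 3s + 5s^2 - 4s^3 + 6s^4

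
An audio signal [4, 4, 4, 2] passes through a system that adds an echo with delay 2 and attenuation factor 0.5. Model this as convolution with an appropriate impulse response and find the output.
Direct-path + delayed-attenuated-path model → impulse response h = [1, 0, 0.5] (1 at lag 0, 0.5 at lag 2). Output y[n] = x[n] + 0.5·x[n - 2] (with x[n] = 0 outside 0..3): y[0] = 4 + 0.5×0 = 4; y[1] = 4 + 0.5×0 = 4; y[2] = 4 + 0.5×4 = 6.0; y[3] = 2 + 0.5×4 = 4.0; y[4] = 0 + 0.5×4 = 2.0; y[5] = 0 + 0.5×2 = 1.0. So y = [4, 4, 6.0, 4.0, 2.0, 1.0]

[4, 4, 6.0, 4.0, 2.0, 1.0]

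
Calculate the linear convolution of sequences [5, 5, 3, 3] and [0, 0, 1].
y[0] = 5×0 = 0; y[1] = 5×0 + 5×0 = 0; y[2] = 5×1 + 5×0 + 3×0 = 5; y[3] = 5×1 + 3×0 + 3×0 = 5; y[4] = 3×1 + 3×0 = 3; y[5] = 3×1 = 3

[0, 0, 5, 5, 3, 3]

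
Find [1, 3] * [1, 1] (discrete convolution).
y[0] = 1×1 = 1; y[1] = 1×1 + 3×1 = 4; y[2] = 3×1 = 3

[1, 4, 3]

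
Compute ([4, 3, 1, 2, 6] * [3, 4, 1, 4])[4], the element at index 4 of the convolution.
Use y[k] = Σ_i a[i]·b[k-i] at k=4. y[4] = 3×4 + 1×1 + 2×4 + 6×3 = 39

39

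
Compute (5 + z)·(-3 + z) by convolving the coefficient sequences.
Ascending coefficients: a = [5, 1], b = [-3, 1]. c[0] = 5×-3 = -15; c[1] = 5×1 + 1×-3 = 2; c[2] = 1×1 = 1. Result coefficients: [-15, 2, 1] → -15 + 2z + z^2

-15 + 2z + z^2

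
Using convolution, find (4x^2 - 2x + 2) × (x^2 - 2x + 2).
Ascending coefficients: a = [2, -2, 4], b = [2, -2, 1]. c[0] = 2×2 = 4; c[1] = 2×-2 + -2×2 = -8; c[2] = 2×1 + -2×-2 + 4×2 = 14; c[3] = -2×1 + 4×-2 = -10; c[4] = 4×1 = 4. Result coefficients: [4, -8, 14, -10, 4] → 4x^4 - 10x^3 + 14x^2 - 8x + 4

4x^4 - 10x^3 + 14x^2 - 8x + 4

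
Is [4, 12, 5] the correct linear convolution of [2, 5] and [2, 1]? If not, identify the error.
Recompute linear convolution of [2, 5] and [2, 1]: y[0] = 2×2 = 4; y[1] = 2×1 + 5×2 = 12; y[2] = 5×1 = 5 → [4, 12, 5]. Given [4, 12, 5] matches, so answer: Yes

Yes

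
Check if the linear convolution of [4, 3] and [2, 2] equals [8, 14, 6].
Recompute linear convolution of [4, 3] and [2, 2]: y[0] = 4×2 = 8; y[1] = 4×2 + 3×2 = 14; y[2] = 3×2 = 6 → [8, 14, 6]. Given [8, 14, 6] matches, so answer: Yes

Yes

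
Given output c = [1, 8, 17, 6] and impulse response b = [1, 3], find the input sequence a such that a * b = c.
Deconvolve c=[1, 8, 17, 6] by b=[1, 3]. Since b[0]=1, solve forward: a[0] = c[0] / 1 = 1; a[1] = (c[1] - 1×3) / 1 = 5; a[2] = (c[2] - 5×3) / 1 = 2. So a = [1, 5, 2]. Check by forward convolution: c[0] = 1×1 = 1; c[1] = 1×3 + 5×1 = 8; c[2] = 5×3 + 2×1 = 17; c[3] = 2×3 = 6

[1, 5, 2]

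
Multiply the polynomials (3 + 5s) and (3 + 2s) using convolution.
Ascending coefficients: a = [3, 5], b = [3, 2]. c[0] = 3×3 = 9; c[1] = 3×2 + 5×3 = 21; c[2] = 5×2 = 10. Result coefficients: [9, 21, 10] → 9 + 21s + 10s^2

9 + 21s + 10s^2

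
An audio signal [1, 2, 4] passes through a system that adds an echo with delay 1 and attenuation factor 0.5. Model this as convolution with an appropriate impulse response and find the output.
Direct-path + delayed-attenuated-path model → impulse response h = [1, 0.5] (1 at lag 0, 0.5 at lag 1). Output y[n] = x[n] + 0.5·x[n - 1] (with x[n] = 0 outside 0..2): y[0] = 1 + 0.5×0 = 1; y[1] = 2 + 0.5×1 = 2.5; y[2] = 4 + 0.5×2 = 5.0; y[3] = 0 + 0.5×4 = 2.0. So y = [1, 2.5, 5.0, 2.0]

[1, 2.5, 5.0, 2.0]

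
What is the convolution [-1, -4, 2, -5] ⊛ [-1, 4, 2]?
y[0] = -1×-1 = 1; y[1] = -1×4 + -4×-1 = 0; y[2] = -1×2 + -4×4 + 2×-1 = -20; y[3] = -4×2 + 2×4 + -5×-1 = 5; y[4] = 2×2 + -5×4 = -16; y[5] = -5×2 = -10

[1, 0, -20, 5, -16, -10]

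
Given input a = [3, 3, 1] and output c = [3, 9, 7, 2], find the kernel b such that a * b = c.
Output length 4 = len(a) + len(b) - 1 ⇒ len(b) = 2. Solve b forward using b[k] = (c[k] - Σ_{i≥1} a[i]·b[k-i]) / a[0]: b[0] = c[0] / a[0] = 3 / 3 = 1; b[1] = (c[1] - 3×1) / a[0] = (9 - 3×1) / 3 = 2. So b = [1, 2]. Forward-check [3, 3, 1] * [1, 2]: c[0] = 3×1 = 3; c[1] = 3×2 + 3×1 = 9; c[2] = 3×2 + 1×1 = 7; c[3] = 1×2 = 2 → [3, 9, 7, 2] ✓

[1, 2]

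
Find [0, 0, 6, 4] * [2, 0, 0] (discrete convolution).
y[0] = 0×2 = 0; y[1] = 0×0 + 0×2 = 0; y[2] = 0×0 + 0×0 + 6×2 = 12; y[3] = 0×0 + 6×0 + 4×2 = 8; y[4] = 6×0 + 4×0 = 0; y[5] = 4×0 = 0

[0, 0, 12, 8, 0, 0]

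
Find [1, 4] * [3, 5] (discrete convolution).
y[0] = 1×3 = 3; y[1] = 1×5 + 4×3 = 17; y[2] = 4×5 = 20

[3, 17, 20]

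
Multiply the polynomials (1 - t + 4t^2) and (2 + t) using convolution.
Ascending coefficients: a = [1, -1, 4], b = [2, 1]. c[0] = 1×2 = 2; c[1] = 1×1 + -1×2 = -1; c[2] = -1×1 + 4×2 = 7; c[3] = 4×1 = 4. Result coefficients: [2, -1, 7, 4] → 2 - t + 7t^2 + 4t^3

2 - t + 7t^2 + 4t^3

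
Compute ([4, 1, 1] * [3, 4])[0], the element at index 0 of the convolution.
Use y[k] = Σ_i a[i]·b[k-i] at k=0. y[0] = 4×3 = 12

12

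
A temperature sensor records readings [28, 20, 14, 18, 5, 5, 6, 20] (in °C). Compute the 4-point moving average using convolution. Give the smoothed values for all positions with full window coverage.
4-point moving average kernel = [1, 1, 1, 1]. Apply in 'valid' mode (full window coverage): avg[0] = (28 + 20 + 14 + 18) / 4 = 20.0; avg[1] = (20 + 14 + 18 + 5) / 4 = 14.25; avg[2] = (14 + 18 + 5 + 5) / 4 = 10.5; avg[3] = (18 + 5 + 5 + 6) / 4 = 8.5; avg[4] = (5 + 5 + 6 + 20) / 4 = 9.0. Smoothed values: [20.0, 14.25, 10.5, 8.5, 9.0]

[20.0, 14.25, 10.5, 8.5, 9.0]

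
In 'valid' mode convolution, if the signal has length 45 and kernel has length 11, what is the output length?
'Valid' mode counts only positions where the kernel fully overlaps the signal: m - n + 1 = 45 - 11 + 1 = 35

35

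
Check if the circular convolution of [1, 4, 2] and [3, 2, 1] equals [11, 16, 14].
Recompute circular convolution of [1, 4, 2] and [3, 2, 1]: y[0] = 1×3 + 4×1 + 2×2 = 11; y[1] = 1×2 + 4×3 + 2×1 = 16; y[2] = 1×1 + 4×2 + 2×3 = 15 → [11, 16, 15]. Compare to given [11, 16, 14]: they differ at index 2: given 14, correct 15, so answer: No

No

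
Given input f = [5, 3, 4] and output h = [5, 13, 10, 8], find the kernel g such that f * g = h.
Output length 4 = len(f) + len(g) - 1 ⇒ len(g) = 2. Solve g forward using g[k] = (h[k] - Σ_{i≥1} f[i]·g[k-i]) / f[0]: g[0] = h[0] / f[0] = 5 / 5 = 1; g[1] = (h[1] - 3×1) / f[0] = (13 - 3×1) / 5 = 2. So g = [1, 2]. Forward-check [5, 3, 4] * [1, 2]: h[0] = 5×1 = 5; h[1] = 5×2 + 3×1 = 13; h[2] = 3×2 + 4×1 = 10; h[3] = 4×2 = 8 → [5, 13, 10, 8] ✓

[1, 2]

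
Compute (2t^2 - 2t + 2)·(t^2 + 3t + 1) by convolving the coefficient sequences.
Ascending coefficients: a = [2, -2, 2], b = [1, 3, 1]. c[0] = 2×1 = 2; c[1] = 2×3 + -2×1 = 4; c[2] = 2×1 + -2×3 + 2×1 = -2; c[3] = -2×1 + 2×3 = 4; c[4] = 2×1 = 2. Result coefficients: [2, 4, -2, 4, 2] → 2t^4 + 4t^3 - 2t^2 + 4t + 2

2t^4 + 4t^3 - 2t^2 + 4t + 2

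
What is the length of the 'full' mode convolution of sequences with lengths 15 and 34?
Linear/full convolution length: m + n - 1 = 15 + 34 - 1 = 48

48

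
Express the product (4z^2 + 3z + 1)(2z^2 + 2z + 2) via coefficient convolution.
Ascending coefficients: a = [1, 3, 4], b = [2, 2, 2]. c[0] = 1×2 = 2; c[1] = 1×2 + 3×2 = 8; c[2] = 1×2 + 3×2 + 4×2 = 16; c[3] = 3×2 + 4×2 = 14; c[4] = 4×2 = 8. Result coefficients: [2, 8, 16, 14, 8] → 8z^4 + 14z^3 + 16z^2 + 8z + 2

8z^4 + 14z^3 + 16z^2 + 8z + 2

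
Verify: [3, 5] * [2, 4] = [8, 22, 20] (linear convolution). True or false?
Recompute linear convolution of [3, 5] and [2, 4]: y[0] = 3×2 = 6; y[1] = 3×4 + 5×2 = 22; y[2] = 5×4 = 20 → [6, 22, 20]. Compare to given [8, 22, 20]: they differ at index 0: given 8, correct 6, so answer: No

No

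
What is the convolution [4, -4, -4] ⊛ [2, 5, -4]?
y[0] = 4×2 = 8; y[1] = 4×5 + -4×2 = 12; y[2] = 4×-4 + -4×5 + -4×2 = -44; y[3] = -4×-4 + -4×5 = -4; y[4] = -4×-4 = 16

[8, 12, -44, -4, 16]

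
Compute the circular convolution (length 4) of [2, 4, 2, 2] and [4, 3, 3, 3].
Use y[k] = Σ_j f[j]·g[(k-j) mod 4]. y[0] = 2×4 + 4×3 + 2×3 + 2×3 = 32; y[1] = 2×3 + 4×4 + 2×3 + 2×3 = 34; y[2] = 2×3 + 4×3 + 2×4 + 2×3 = 32; y[3] = 2×3 + 4×3 + 2×3 + 2×4 = 32. Result: [32, 34, 32, 32]

[32, 34, 32, 32]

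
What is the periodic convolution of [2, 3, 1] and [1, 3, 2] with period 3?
Use y[k] = Σ_j a[j]·b[(k-j) mod 3]. y[0] = 2×1 + 3×2 + 1×3 = 11; y[1] = 2×3 + 3×1 + 1×2 = 11; y[2] = 2×2 + 3×3 + 1×1 = 14. Result: [11, 11, 14]

[11, 11, 14]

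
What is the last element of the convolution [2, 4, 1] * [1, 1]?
Use y[k] = Σ_i a[i]·b[k-i] at k=3. y[3] = 1×1 = 1

1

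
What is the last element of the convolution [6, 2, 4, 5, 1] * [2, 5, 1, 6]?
Use y[k] = Σ_i a[i]·b[k-i] at k=7. y[7] = 1×6 = 6

6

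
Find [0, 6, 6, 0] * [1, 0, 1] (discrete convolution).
y[0] = 0×1 = 0; y[1] = 0×0 + 6×1 = 6; y[2] = 0×1 + 6×0 + 6×1 = 6; y[3] = 6×1 + 6×0 + 0×1 = 6; y[4] = 6×1 + 0×0 = 6; y[5] = 0×1 = 0

[0, 6, 6, 6, 6, 0]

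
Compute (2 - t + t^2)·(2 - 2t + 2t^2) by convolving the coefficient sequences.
Ascending coefficients: a = [2, -1, 1], b = [2, -2, 2]. c[0] = 2×2 = 4; c[1] = 2×-2 + -1×2 = -6; c[2] = 2×2 + -1×-2 + 1×2 = 8; c[3] = -1×2 + 1×-2 = -4; c[4] = 1×2 = 2. Result coefficients: [4, -6, 8, -4, 2] → 4 - 6t + 8t^2 - 4t^3 + 2t^4

4 - 6t + 8t^2 - 4t^3 + 2t^4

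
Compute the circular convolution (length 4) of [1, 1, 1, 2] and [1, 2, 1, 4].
Use y[k] = Σ_j s[j]·t[(k-j) mod 4]. y[0] = 1×1 + 1×4 + 1×1 + 2×2 = 10; y[1] = 1×2 + 1×1 + 1×4 + 2×1 = 9; y[2] = 1×1 + 1×2 + 1×1 + 2×4 = 12; y[3] = 1×4 + 1×1 + 1×2 + 2×1 = 9. Result: [10, 9, 12, 9]

[10, 9, 12, 9]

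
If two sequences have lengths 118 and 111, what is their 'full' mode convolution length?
Linear/full convolution length: m + n - 1 = 118 + 111 - 1 = 228

228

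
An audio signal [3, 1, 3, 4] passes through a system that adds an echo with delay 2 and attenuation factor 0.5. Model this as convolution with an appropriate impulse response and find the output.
Direct-path + delayed-attenuated-path model → impulse response h = [1, 0, 0.5] (1 at lag 0, 0.5 at lag 2). Output y[n] = x[n] + 0.5·x[n - 2] (with x[n] = 0 outside 0..3): y[0] = 3 + 0.5×0 = 3; y[1] = 1 + 0.5×0 = 1; y[2] = 3 + 0.5×3 = 4.5; y[3] = 4 + 0.5×1 = 4.5; y[4] = 0 + 0.5×3 = 1.5; y[5] = 0 + 0.5×4 = 2.0. So y = [3, 1, 4.5, 4.5, 1.5, 2.0]

[3, 1, 4.5, 4.5, 1.5, 2.0]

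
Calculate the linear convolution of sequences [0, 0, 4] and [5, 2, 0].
y[0] = 0×5 = 0; y[1] = 0×2 + 0×5 = 0; y[2] = 0×0 + 0×2 + 4×5 = 20; y[3] = 0×0 + 4×2 = 8; y[4] = 4×0 = 0

[0, 0, 20, 8, 0]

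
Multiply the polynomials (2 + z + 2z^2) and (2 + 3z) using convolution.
Ascending coefficients: a = [2, 1, 2], b = [2, 3]. c[0] = 2×2 = 4; c[1] = 2×3 + 1×2 = 8; c[2] = 1×3 + 2×2 = 7; c[3] = 2×3 = 6. Result coefficients: [4, 8, 7, 6] → 4 + 8z + 7z^2 + 6z^3

4 + 8z + 7z^2 + 6z^3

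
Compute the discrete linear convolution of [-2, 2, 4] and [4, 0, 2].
y[0] = -2×4 = -8; y[1] = -2×0 + 2×4 = 8; y[2] = -2×2 + 2×0 + 4×4 = 12; y[3] = 2×2 + 4×0 = 4; y[4] = 4×2 = 8

[-8, 8, 12, 4, 8]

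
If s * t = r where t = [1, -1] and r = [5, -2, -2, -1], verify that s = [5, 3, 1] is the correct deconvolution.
Forward-compute [5, 3, 1] * [1, -1]: r[0] = 5×1 = 5; r[1] = 5×-1 + 3×1 = -2; r[2] = 3×-1 + 1×1 = -2; r[3] = 1×-1 = -1 → [5, -2, -2, -1]. Matches given r = [5, -2, -2, -1], so verified.

Verified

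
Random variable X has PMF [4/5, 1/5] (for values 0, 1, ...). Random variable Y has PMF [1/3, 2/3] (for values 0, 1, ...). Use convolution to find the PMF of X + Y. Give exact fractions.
P(X+Y=k) = Σ_i P(X=i)·P(Y=k-i) — a convolution of [4/5, 1/5] and [1/3, 2/3]. P(X+Y=0) = (4/5)×(1/3) = 4/15; P(X+Y=1) = (4/5)×(2/3) + (1/5)×(1/3) = 8/15 + 1/15 = 3/5; P(X+Y=2) = (1/5)×(2/3) = 2/15. PMF: [4/15, 3/5, 2/15] (sums to 1 ✓)

[4/15, 3/5, 2/15]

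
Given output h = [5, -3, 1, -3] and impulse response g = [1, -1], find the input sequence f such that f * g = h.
Deconvolve h=[5, -3, 1, -3] by g=[1, -1]. Since g[0]=1, solve forward: f[0] = h[0] / 1 = 5; f[1] = (h[1] - 5×-1) / 1 = 2; f[2] = (h[2] - 2×-1) / 1 = 3. So f = [5, 2, 3]. Check by forward convolution: h[0] = 5×1 = 5; h[1] = 5×-1 + 2×1 = -3; h[2] = 2×-1 + 3×1 = 1; h[3] = 3×-1 = -3

[5, 2, 3]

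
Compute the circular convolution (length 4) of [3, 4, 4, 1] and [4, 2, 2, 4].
Use y[k] = Σ_j u[j]·v[(k-j) mod 4]. y[0] = 3×4 + 4×4 + 4×2 + 1×2 = 38; y[1] = 3×2 + 4×4 + 4×4 + 1×2 = 40; y[2] = 3×2 + 4×2 + 4×4 + 1×4 = 34; y[3] = 3×4 + 4×2 + 4×2 + 1×4 = 32. Result: [38, 40, 34, 32]

[38, 40, 34, 32]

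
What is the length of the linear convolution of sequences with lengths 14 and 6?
Linear/full convolution length: m + n - 1 = 14 + 6 - 1 = 19

19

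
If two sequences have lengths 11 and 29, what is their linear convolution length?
Linear/full convolution length: m + n - 1 = 11 + 29 - 1 = 39

39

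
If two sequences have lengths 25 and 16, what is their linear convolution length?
Linear/full convolution length: m + n - 1 = 25 + 16 - 1 = 40

40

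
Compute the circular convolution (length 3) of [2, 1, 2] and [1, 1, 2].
Use y[k] = Σ_j u[j]·v[(k-j) mod 3]. y[0] = 2×1 + 1×2 + 2×1 = 6; y[1] = 2×1 + 1×1 + 2×2 = 7; y[2] = 2×2 + 1×1 + 2×1 = 7. Result: [6, 7, 7]

[6, 7, 7]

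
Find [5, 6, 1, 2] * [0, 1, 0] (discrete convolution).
y[0] = 5×0 = 0; y[1] = 5×1 + 6×0 = 5; y[2] = 5×0 + 6×1 + 1×0 = 6; y[3] = 6×0 + 1×1 + 2×0 = 1; y[4] = 1×0 + 2×1 = 2; y[5] = 2×0 = 0

[0, 5, 6, 1, 2, 0]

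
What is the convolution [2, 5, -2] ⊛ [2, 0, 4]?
y[0] = 2×2 = 4; y[1] = 2×0 + 5×2 = 10; y[2] = 2×4 + 5×0 + -2×2 = 4; y[3] = 5×4 + -2×0 = 20; y[4] = -2×4 = -8

[4, 10, 4, 20, -8]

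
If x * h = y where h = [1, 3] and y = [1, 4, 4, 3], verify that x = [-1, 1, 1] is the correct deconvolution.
Forward-compute [-1, 1, 1] * [1, 3]: y[0] = -1×1 = -1; y[1] = -1×3 + 1×1 = -2; y[2] = 1×3 + 1×1 = 4; y[3] = 1×3 = 3 → [-1, -2, 4, 3]. Does not match given y = [1, 4, 4, 3].

Not verified. [-1, 1, 1] * [1, 3] = [-1, -2, 4, 3], which differs from [1, 4, 4, 3] at index 0.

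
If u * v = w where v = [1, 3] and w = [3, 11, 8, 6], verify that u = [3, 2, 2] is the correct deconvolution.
Forward-compute [3, 2, 2] * [1, 3]: w[0] = 3×1 = 3; w[1] = 3×3 + 2×1 = 11; w[2] = 2×3 + 2×1 = 8; w[3] = 2×3 = 6 → [3, 11, 8, 6]. Matches given w = [3, 11, 8, 6], so verified.

Verified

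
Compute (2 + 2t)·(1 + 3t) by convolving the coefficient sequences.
Ascending coefficients: a = [2, 2], b = [1, 3]. c[0] = 2×1 = 2; c[1] = 2×3 + 2×1 = 8; c[2] = 2×3 = 6. Result coefficients: [2, 8, 6] → 2 + 8t + 6t^2

2 + 8t + 6t^2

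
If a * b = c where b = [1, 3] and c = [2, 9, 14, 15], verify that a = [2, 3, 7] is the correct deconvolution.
Forward-compute [2, 3, 7] * [1, 3]: c[0] = 2×1 = 2; c[1] = 2×3 + 3×1 = 9; c[2] = 3×3 + 7×1 = 16; c[3] = 7×3 = 21 → [2, 9, 16, 21]. Does not match given c = [2, 9, 14, 15].

Not verified. [2, 3, 7] * [1, 3] = [2, 9, 16, 21], which differs from [2, 9, 14, 15] at index 2.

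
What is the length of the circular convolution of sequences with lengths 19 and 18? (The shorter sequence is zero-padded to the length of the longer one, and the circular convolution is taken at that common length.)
Circular convolution (zero-padding the shorter input) has length max(m, n) = max(19, 18) = 19

19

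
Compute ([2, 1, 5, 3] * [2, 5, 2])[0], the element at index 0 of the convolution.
Use y[k] = Σ_i a[i]·b[k-i] at k=0. y[0] = 2×2 = 4

4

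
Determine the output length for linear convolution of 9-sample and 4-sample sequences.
Linear/full convolution length: m + n - 1 = 9 + 4 - 1 = 12

12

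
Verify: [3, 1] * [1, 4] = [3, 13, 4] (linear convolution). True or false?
Recompute linear convolution of [3, 1] and [1, 4]: y[0] = 3×1 = 3; y[1] = 3×4 + 1×1 = 13; y[2] = 1×4 = 4 → [3, 13, 4]. Given [3, 13, 4] matches, so answer: Yes

Yes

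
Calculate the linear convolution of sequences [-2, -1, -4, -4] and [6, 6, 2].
y[0] = -2×6 = -12; y[1] = -2×6 + -1×6 = -18; y[2] = -2×2 + -1×6 + -4×6 = -34; y[3] = -1×2 + -4×6 + -4×6 = -50; y[4] = -4×2 + -4×6 = -32; y[5] = -4×2 = -8

[-12, -18, -34, -50, -32, -8]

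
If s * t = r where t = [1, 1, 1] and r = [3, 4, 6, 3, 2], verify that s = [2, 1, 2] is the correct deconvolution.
Forward-compute [2, 1, 2] * [1, 1, 1]: r[0] = 2×1 = 2; r[1] = 2×1 + 1×1 = 3; r[2] = 2×1 + 1×1 + 2×1 = 5; r[3] = 1×1 + 2×1 = 3; r[4] = 2×1 = 2 → [2, 3, 5, 3, 2]. Does not match given r = [3, 4, 6, 3, 2].

Not verified. [2, 1, 2] * [1, 1, 1] = [2, 3, 5, 3, 2], which differs from [3, 4, 6, 3, 2] at index 0.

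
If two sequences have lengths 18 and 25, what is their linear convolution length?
Linear/full convolution length: m + n - 1 = 18 + 25 - 1 = 42

42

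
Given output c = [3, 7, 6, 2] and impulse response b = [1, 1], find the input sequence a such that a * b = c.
Deconvolve c=[3, 7, 6, 2] by b=[1, 1]. Since b[0]=1, solve forward: a[0] = c[0] / 1 = 3; a[1] = (c[1] - 3×1) / 1 = 4; a[2] = (c[2] - 4×1) / 1 = 2. So a = [3, 4, 2]. Check by forward convolution: c[0] = 3×1 = 3; c[1] = 3×1 + 4×1 = 7; c[2] = 4×1 + 2×1 = 6; c[3] = 2×1 = 2

[3, 4, 2]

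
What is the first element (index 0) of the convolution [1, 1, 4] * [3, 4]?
Use y[k] = Σ_i a[i]·b[k-i] at k=0. y[0] = 1×3 = 3

3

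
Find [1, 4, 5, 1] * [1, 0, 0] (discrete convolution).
y[0] = 1×1 = 1; y[1] = 1×0 + 4×1 = 4; y[2] = 1×0 + 4×0 + 5×1 = 5; y[3] = 4×0 + 5×0 + 1×1 = 1; y[4] = 5×0 + 1×0 = 0; y[5] = 1×0 = 0

[1, 4, 5, 1, 0, 0]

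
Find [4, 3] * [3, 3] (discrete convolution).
y[0] = 4×3 = 12; y[1] = 4×3 + 3×3 = 21; y[2] = 3×3 = 9

[12, 21, 9]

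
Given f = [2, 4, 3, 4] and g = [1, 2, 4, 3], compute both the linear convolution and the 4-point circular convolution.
Linear: y_lin[0] = 2×1 = 2; y_lin[1] = 2×2 + 4×1 = 8; y_lin[2] = 2×4 + 4×2 + 3×1 = 19; y_lin[3] = 2×3 + 4×4 + 3×2 + 4×1 = 32; y_lin[4] = 4×3 + 3×4 + 4×2 = 32; y_lin[5] = 3×3 + 4×4 = 25; y_lin[6] = 4×3 = 12 → [2, 8, 19, 32, 32, 25, 12]. Circular (length 4): y[0] = 2×1 + 4×3 + 3×4 + 4×2 = 34; y[1] = 2×2 + 4×1 + 3×3 + 4×4 = 33; y[2] = 2×4 + 4×2 + 3×1 + 4×3 = 31; y[3] = 2×3 + 4×4 + 3×2 + 4×1 = 32 → [34, 33, 31, 32]

Linear: [2, 8, 19, 32, 32, 25, 12], Circular: [34, 33, 31, 32]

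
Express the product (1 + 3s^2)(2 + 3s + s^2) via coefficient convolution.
Ascending coefficients: a = [1, 0, 3], b = [2, 3, 1]. c[0] = 1×2 = 2; c[1] = 1×3 + 0×2 = 3; c[2] = 1×1 + 0×3 + 3×2 = 7; c[3] = 0×1 + 3×3 = 9; c[4] = 3×1 = 3. Result coefficients: [2, 3, 7, 9, 3] → 2 + 3s + 7s^2 + 9s^3 + 3s^4

2 + 3s + 7s^2 + 9s^3 + 3s^4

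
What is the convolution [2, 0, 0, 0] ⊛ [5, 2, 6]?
y[0] = 2×5 = 10; y[1] = 2×2 + 0×5 = 4; y[2] = 2×6 + 0×2 + 0×5 = 12; y[3] = 0×6 + 0×2 + 0×5 = 0; y[4] = 0×6 + 0×2 = 0; y[5] = 0×6 = 0

[10, 4, 12, 0, 0, 0]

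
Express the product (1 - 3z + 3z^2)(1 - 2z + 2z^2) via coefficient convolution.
Ascending coefficients: a = [1, -3, 3], b = [1, -2, 2]. c[0] = 1×1 = 1; c[1] = 1×-2 + -3×1 = -5; c[2] = 1×2 + -3×-2 + 3×1 = 11; c[3] = -3×2 + 3×-2 = -12; c[4] = 3×2 = 6. Result coefficients: [1, -5, 11, -12, 6] → 1 - 5z + 11z^2 - 12z^3 + 6z^4

1 - 5z + 11z^2 - 12z^3 + 6z^4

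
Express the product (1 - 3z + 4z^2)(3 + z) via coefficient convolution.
Ascending coefficients: a = [1, -3, 4], b = [3, 1]. c[0] = 1×3 = 3; c[1] = 1×1 + -3×3 = -8; c[2] = -3×1 + 4×3 = 9; c[3] = 4×1 = 4. Result coefficients: [3, -8, 9, 4] → 3 - 8z + 9z^2 + 4z^3

3 - 8z + 9z^2 + 4z^3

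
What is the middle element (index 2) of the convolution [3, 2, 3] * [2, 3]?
Use y[k] = Σ_i a[i]·b[k-i] at k=2. y[2] = 2×3 + 3×2 = 12

12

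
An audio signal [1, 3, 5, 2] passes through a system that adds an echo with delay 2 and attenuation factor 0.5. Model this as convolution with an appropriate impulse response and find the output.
Direct-path + delayed-attenuated-path model → impulse response h = [1, 0, 0.5] (1 at lag 0, 0.5 at lag 2). Output y[n] = x[n] + 0.5·x[n - 2] (with x[n] = 0 outside 0..3): y[0] = 1 + 0.5×0 = 1; y[1] = 3 + 0.5×0 = 3; y[2] = 5 + 0.5×1 = 5.5; y[3] = 2 + 0.5×3 = 3.5; y[4] = 0 + 0.5×5 = 2.5; y[5] = 0 + 0.5×2 = 1.0. So y = [1, 3, 5.5, 3.5, 2.5, 1.0]

[1, 3, 5.5, 3.5, 2.5, 1.0]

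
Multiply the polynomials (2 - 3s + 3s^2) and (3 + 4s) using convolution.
Ascending coefficients: a = [2, -3, 3], b = [3, 4]. c[0] = 2×3 = 6; c[1] = 2×4 + -3×3 = -1; c[2] = -3×4 + 3×3 = -3; c[3] = 3×4 = 12. Result coefficients: [6, -1, -3, 12] → 6 - s - 3s^2 + 12s^3

6 - s - 3s^2 + 12s^3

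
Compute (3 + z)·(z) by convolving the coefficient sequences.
Ascending coefficients: a = [3, 1], b = [0, 1]. c[0] = 3×0 = 0; c[1] = 3×1 + 1×0 = 3; c[2] = 1×1 = 1. Result coefficients: [0, 3, 1] → 3z + z^2

3z + z^2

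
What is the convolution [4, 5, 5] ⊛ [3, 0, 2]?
y[0] = 4×3 = 12; y[1] = 4×0 + 5×3 = 15; y[2] = 4×2 + 5×0 + 5×3 = 23; y[3] = 5×2 + 5×0 = 10; y[4] = 5×2 = 10

[12, 15, 23, 10, 10]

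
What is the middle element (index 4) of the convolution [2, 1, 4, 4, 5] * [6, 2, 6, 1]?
Use y[k] = Σ_i a[i]·b[k-i] at k=4. y[4] = 1×1 + 4×6 + 4×2 + 5×6 = 63

63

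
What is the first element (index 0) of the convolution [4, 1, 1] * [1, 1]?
Use y[k] = Σ_i a[i]·b[k-i] at k=0. y[0] = 4×1 = 4

4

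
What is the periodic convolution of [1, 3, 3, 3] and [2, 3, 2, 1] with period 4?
Use y[k] = Σ_j a[j]·b[(k-j) mod 4]. y[0] = 1×2 + 3×1 + 3×2 + 3×3 = 20; y[1] = 1×3 + 3×2 + 3×1 + 3×2 = 18; y[2] = 1×2 + 3×3 + 3×2 + 3×1 = 20; y[3] = 1×1 + 3×2 + 3×3 + 3×2 = 22. Result: [20, 18, 20, 22]

[20, 18, 20, 22]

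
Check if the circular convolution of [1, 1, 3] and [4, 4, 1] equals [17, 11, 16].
Recompute circular convolution of [1, 1, 3] and [4, 4, 1]: y[0] = 1×4 + 1×1 + 3×4 = 17; y[1] = 1×4 + 1×4 + 3×1 = 11; y[2] = 1×1 + 1×4 + 3×4 = 17 → [17, 11, 17]. Compare to given [17, 11, 16]: they differ at index 2: given 16, correct 17, so answer: No

No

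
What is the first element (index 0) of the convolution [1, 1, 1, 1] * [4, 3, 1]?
Use y[k] = Σ_i a[i]·b[k-i] at k=0. y[0] = 1×4 = 4

4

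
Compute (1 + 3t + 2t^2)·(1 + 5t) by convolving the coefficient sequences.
Ascending coefficients: a = [1, 3, 2], b = [1, 5]. c[0] = 1×1 = 1; c[1] = 1×5 + 3×1 = 8; c[2] = 3×5 + 2×1 = 17; c[3] = 2×5 = 10. Result coefficients: [1, 8, 17, 10] → 1 + 8t + 17t^2 + 10t^3

1 + 8t + 17t^2 + 10t^3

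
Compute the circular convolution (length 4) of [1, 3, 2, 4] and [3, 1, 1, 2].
Use y[k] = Σ_j s[j]·t[(k-j) mod 4]. y[0] = 1×3 + 3×2 + 2×1 + 4×1 = 15; y[1] = 1×1 + 3×3 + 2×2 + 4×1 = 18; y[2] = 1×1 + 3×1 + 2×3 + 4×2 = 18; y[3] = 1×2 + 3×1 + 2×1 + 4×3 = 19. Result: [15, 18, 18, 19]

[15, 18, 18, 19]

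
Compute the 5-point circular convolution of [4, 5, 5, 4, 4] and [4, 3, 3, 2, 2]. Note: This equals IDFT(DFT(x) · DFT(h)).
Either evaluate y[k] = Σ_j x[j]·h[(k-j) mod 5] directly, or use IDFT(DFT(x) · DFT(h)). y[0] = 4×4 + 5×2 + 5×2 + 4×3 + 4×3 = 60; y[1] = 4×3 + 5×4 + 5×2 + 4×2 + 4×3 = 62; y[2] = 4×3 + 5×3 + 5×4 + 4×2 + 4×2 = 63; y[3] = 4×2 + 5×3 + 5×3 + 4×4 + 4×2 = 62; y[4] = 4×2 + 5×2 + 5×3 + 4×3 + 4×4 = 61. Result: [60, 62, 63, 62, 61]

[60, 62, 63, 62, 61]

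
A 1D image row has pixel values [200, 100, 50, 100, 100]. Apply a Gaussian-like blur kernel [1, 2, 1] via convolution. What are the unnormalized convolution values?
Convolve image row [200, 100, 50, 100, 100] with kernel [1, 2, 1]: y[0] = 200×1 = 200; y[1] = 200×2 + 100×1 = 500; y[2] = 200×1 + 100×2 + 50×1 = 450; y[3] = 100×1 + 50×2 + 100×1 = 300; y[4] = 50×1 + 100×2 + 100×1 = 350; y[5] = 100×1 + 100×2 = 300; y[6] = 100×1 = 100 → [200, 500, 450, 300, 350, 300, 100]. Normalization factor = sum(kernel) = 4.

[200, 500, 450, 300, 350, 300, 100]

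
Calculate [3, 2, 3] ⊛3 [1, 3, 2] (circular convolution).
Use y[k] = Σ_j a[j]·b[(k-j) mod 3]. y[0] = 3×1 + 2×2 + 3×3 = 16; y[1] = 3×3 + 2×1 + 3×2 = 17; y[2] = 3×2 + 2×3 + 3×1 = 15. Result: [16, 17, 15]

[16, 17, 15]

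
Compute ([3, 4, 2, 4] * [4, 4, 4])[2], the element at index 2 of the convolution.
Use y[k] = Σ_i a[i]·b[k-i] at k=2. y[2] = 3×4 + 4×4 + 2×4 = 36

36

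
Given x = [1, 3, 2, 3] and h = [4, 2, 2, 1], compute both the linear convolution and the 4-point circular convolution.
Linear: y_lin[0] = 1×4 = 4; y_lin[1] = 1×2 + 3×4 = 14; y_lin[2] = 1×2 + 3×2 + 2×4 = 16; y_lin[3] = 1×1 + 3×2 + 2×2 + 3×4 = 23; y_lin[4] = 3×1 + 2×2 + 3×2 = 13; y_lin[5] = 2×1 + 3×2 = 8; y_lin[6] = 3×1 = 3 → [4, 14, 16, 23, 13, 8, 3]. Circular (length 4): y[0] = 1×4 + 3×1 + 2×2 + 3×2 = 17; y[1] = 1×2 + 3×4 + 2×1 + 3×2 = 22; y[2] = 1×2 + 3×2 + 2×4 + 3×1 = 19; y[3] = 1×1 + 3×2 + 2×2 + 3×4 = 23 → [17, 22, 19, 23]

Linear: [4, 14, 16, 23, 13, 8, 3], Circular: [17, 22, 19, 23]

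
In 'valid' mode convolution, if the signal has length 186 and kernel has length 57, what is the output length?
'Valid' mode counts only positions where the kernel fully overlaps the signal: m - n + 1 = 186 - 57 + 1 = 130

130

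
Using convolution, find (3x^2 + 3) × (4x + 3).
Ascending coefficients: a = [3, 0, 3], b = [3, 4]. c[0] = 3×3 = 9; c[1] = 3×4 + 0×3 = 12; c[2] = 0×4 + 3×3 = 9; c[3] = 3×4 = 12. Result coefficients: [9, 12, 9, 12] → 12x^3 + 9x^2 + 12x + 9

12x^3 + 9x^2 + 12x + 9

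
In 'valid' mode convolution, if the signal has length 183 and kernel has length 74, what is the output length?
'Valid' mode counts only positions where the kernel fully overlaps the signal: m - n + 1 = 183 - 74 + 1 = 110

110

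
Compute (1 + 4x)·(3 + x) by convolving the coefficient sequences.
Ascending coefficients: a = [1, 4], b = [3, 1]. c[0] = 1×3 = 3; c[1] = 1×1 + 4×3 = 13; c[2] = 4×1 = 4. Result coefficients: [3, 13, 4] → 3 + 13x + 4x^2

3 + 13x + 4x^2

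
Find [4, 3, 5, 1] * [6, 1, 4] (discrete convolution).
y[0] = 4×6 = 24; y[1] = 4×1 + 3×6 = 22; y[2] = 4×4 + 3×1 + 5×6 = 49; y[3] = 3×4 + 5×1 + 1×6 = 23; y[4] = 5×4 + 1×1 = 21; y[5] = 1×4 = 4

[24, 22, 49, 23, 21, 4]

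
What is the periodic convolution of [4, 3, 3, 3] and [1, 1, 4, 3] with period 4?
Use y[k] = Σ_j f[j]·g[(k-j) mod 4]. y[0] = 4×1 + 3×3 + 3×4 + 3×1 = 28; y[1] = 4×1 + 3×1 + 3×3 + 3×4 = 28; y[2] = 4×4 + 3×1 + 3×1 + 3×3 = 31; y[3] = 4×3 + 3×4 + 3×1 + 3×1 = 30. Result: [28, 28, 31, 30]

[28, 28, 31, 30]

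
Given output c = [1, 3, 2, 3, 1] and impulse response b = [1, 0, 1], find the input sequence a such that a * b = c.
Deconvolve c=[1, 3, 2, 3, 1] by b=[1, 0, 1]. Since b[0]=1, solve forward: a[0] = c[0] / 1 = 1; a[1] = (c[1] - 1×0) / 1 = 3; a[2] = (c[2] - 3×0 - 1×1) / 1 = 1. So a = [1, 3, 1]. Check by forward convolution: c[0] = 1×1 = 1; c[1] = 1×0 + 3×1 = 3; c[2] = 1×1 + 3×0 + 1×1 = 2; c[3] = 3×1 + 1×0 = 3; c[4] = 1×1 = 1

[1, 3, 1]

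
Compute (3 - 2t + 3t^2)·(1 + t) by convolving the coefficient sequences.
Ascending coefficients: a = [3, -2, 3], b = [1, 1]. c[0] = 3×1 = 3; c[1] = 3×1 + -2×1 = 1; c[2] = -2×1 + 3×1 = 1; c[3] = 3×1 = 3. Result coefficients: [3, 1, 1, 3] → 3 + t + t^2 + 3t^3

3 + t + t^2 + 3t^3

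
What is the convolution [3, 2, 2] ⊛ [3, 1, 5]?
y[0] = 3×3 = 9; y[1] = 3×1 + 2×3 = 9; y[2] = 3×5 + 2×1 + 2×3 = 23; y[3] = 2×5 + 2×1 = 12; y[4] = 2×5 = 10

[9, 9, 23, 12, 10]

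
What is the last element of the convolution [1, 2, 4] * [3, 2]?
Use y[k] = Σ_i a[i]·b[k-i] at k=3. y[3] = 4×2 = 8

8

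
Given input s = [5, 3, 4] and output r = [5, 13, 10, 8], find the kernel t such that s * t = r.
Output length 4 = len(s) + len(t) - 1 ⇒ len(t) = 2. Solve t forward using t[k] = (r[k] - Σ_{i≥1} s[i]·t[k-i]) / s[0]: t[0] = r[0] / s[0] = 5 / 5 = 1; t[1] = (r[1] - 3×1) / s[0] = (13 - 3×1) / 5 = 2. So t = [1, 2]. Forward-check [5, 3, 4] * [1, 2]: r[0] = 5×1 = 5; r[1] = 5×2 + 3×1 = 13; r[2] = 3×2 + 4×1 = 10; r[3] = 4×2 = 8 → [5, 13, 10, 8] ✓

[1, 2]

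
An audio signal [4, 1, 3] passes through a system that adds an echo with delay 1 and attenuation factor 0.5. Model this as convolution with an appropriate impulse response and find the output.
Direct-path + delayed-attenuated-path model → impulse response h = [1, 0.5] (1 at lag 0, 0.5 at lag 1). Output y[n] = x[n] + 0.5·x[n - 1] (with x[n] = 0 outside 0..2): y[0] = 4 + 0.5×0 = 4; y[1] = 1 + 0.5×4 = 3.0; y[2] = 3 + 0.5×1 = 3.5; y[3] = 0 + 0.5×3 = 1.5. So y = [4, 3.0, 3.5, 1.5]

[4, 3.0, 3.5, 1.5]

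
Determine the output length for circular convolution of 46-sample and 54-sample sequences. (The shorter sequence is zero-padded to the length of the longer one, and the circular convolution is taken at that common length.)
Circular convolution (zero-padding the shorter input) has length max(m, n) = max(46, 54) = 54

54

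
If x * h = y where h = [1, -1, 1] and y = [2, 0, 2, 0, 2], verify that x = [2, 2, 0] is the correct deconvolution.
Forward-compute [2, 2, 0] * [1, -1, 1]: y[0] = 2×1 = 2; y[1] = 2×-1 + 2×1 = 0; y[2] = 2×1 + 2×-1 + 0×1 = 0; y[3] = 2×1 + 0×-1 = 2; y[4] = 0×1 = 0 → [2, 0, 0, 2, 0]. Does not match given y = [2, 0, 2, 0, 2].

Not verified. [2, 2, 0] * [1, -1, 1] = [2, 0, 0, 2, 0], which differs from [2, 0, 2, 0, 2] at index 2.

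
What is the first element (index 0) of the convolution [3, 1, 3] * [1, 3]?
Use y[k] = Σ_i a[i]·b[k-i] at k=0. y[0] = 3×1 = 3

3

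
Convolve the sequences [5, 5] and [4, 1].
y[0] = 5×4 = 20; y[1] = 5×1 + 5×4 = 25; y[2] = 5×1 = 5

[20, 25, 5]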